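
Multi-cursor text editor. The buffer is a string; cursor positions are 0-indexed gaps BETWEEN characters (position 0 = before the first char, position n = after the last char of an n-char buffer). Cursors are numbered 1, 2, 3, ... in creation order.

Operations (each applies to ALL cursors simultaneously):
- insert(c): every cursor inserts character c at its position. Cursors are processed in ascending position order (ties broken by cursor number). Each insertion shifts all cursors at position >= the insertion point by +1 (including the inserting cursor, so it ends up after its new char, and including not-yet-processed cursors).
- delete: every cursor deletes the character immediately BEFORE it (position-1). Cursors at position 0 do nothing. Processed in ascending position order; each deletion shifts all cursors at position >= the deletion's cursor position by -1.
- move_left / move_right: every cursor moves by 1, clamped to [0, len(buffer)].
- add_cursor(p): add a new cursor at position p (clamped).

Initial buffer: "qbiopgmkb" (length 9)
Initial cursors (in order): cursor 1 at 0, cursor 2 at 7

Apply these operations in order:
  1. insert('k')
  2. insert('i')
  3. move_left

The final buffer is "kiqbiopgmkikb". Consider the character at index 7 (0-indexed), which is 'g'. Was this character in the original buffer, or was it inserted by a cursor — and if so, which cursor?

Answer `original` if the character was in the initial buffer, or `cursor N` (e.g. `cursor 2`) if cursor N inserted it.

Answer: original

Derivation:
After op 1 (insert('k')): buffer="kqbiopgmkkb" (len 11), cursors c1@1 c2@9, authorship 1.......2..
After op 2 (insert('i')): buffer="kiqbiopgmkikb" (len 13), cursors c1@2 c2@11, authorship 11.......22..
After op 3 (move_left): buffer="kiqbiopgmkikb" (len 13), cursors c1@1 c2@10, authorship 11.......22..
Authorship (.=original, N=cursor N): 1 1 . . . . . . . 2 2 . .
Index 7: author = original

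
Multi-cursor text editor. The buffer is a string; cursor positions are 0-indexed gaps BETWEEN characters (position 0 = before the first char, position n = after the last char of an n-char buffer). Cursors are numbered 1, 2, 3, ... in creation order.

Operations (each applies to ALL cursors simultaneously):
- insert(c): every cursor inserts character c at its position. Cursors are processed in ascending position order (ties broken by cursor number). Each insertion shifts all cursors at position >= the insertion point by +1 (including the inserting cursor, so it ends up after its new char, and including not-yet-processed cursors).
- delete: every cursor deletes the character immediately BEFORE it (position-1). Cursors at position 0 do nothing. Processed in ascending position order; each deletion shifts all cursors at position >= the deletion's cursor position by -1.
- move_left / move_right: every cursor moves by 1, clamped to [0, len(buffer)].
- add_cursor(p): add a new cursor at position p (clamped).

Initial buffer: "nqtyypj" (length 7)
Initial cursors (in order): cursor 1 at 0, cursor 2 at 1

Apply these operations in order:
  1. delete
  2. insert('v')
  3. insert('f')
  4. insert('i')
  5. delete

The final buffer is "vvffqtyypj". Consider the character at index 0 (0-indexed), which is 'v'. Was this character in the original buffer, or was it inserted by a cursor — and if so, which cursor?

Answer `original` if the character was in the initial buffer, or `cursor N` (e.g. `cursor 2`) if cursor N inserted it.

After op 1 (delete): buffer="qtyypj" (len 6), cursors c1@0 c2@0, authorship ......
After op 2 (insert('v')): buffer="vvqtyypj" (len 8), cursors c1@2 c2@2, authorship 12......
After op 3 (insert('f')): buffer="vvffqtyypj" (len 10), cursors c1@4 c2@4, authorship 1212......
After op 4 (insert('i')): buffer="vvffiiqtyypj" (len 12), cursors c1@6 c2@6, authorship 121212......
After op 5 (delete): buffer="vvffqtyypj" (len 10), cursors c1@4 c2@4, authorship 1212......
Authorship (.=original, N=cursor N): 1 2 1 2 . . . . . .
Index 0: author = 1

Answer: cursor 1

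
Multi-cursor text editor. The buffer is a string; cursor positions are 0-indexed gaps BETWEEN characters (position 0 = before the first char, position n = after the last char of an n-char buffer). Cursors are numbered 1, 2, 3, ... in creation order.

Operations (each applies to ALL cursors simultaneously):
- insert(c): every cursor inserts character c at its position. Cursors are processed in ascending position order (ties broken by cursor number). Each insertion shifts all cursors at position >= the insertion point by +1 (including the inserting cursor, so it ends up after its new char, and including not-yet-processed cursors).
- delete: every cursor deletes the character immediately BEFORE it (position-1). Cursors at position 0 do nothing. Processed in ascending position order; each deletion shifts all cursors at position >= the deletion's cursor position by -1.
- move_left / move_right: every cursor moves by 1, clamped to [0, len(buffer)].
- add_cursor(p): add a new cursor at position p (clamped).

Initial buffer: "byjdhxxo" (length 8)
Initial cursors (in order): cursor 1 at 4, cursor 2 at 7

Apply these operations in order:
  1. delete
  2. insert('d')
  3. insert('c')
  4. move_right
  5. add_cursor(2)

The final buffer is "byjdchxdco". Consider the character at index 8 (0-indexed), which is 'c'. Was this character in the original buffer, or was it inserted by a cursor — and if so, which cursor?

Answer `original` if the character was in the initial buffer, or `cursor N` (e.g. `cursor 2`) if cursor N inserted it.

After op 1 (delete): buffer="byjhxo" (len 6), cursors c1@3 c2@5, authorship ......
After op 2 (insert('d')): buffer="byjdhxdo" (len 8), cursors c1@4 c2@7, authorship ...1..2.
After op 3 (insert('c')): buffer="byjdchxdco" (len 10), cursors c1@5 c2@9, authorship ...11..22.
After op 4 (move_right): buffer="byjdchxdco" (len 10), cursors c1@6 c2@10, authorship ...11..22.
After op 5 (add_cursor(2)): buffer="byjdchxdco" (len 10), cursors c3@2 c1@6 c2@10, authorship ...11..22.
Authorship (.=original, N=cursor N): . . . 1 1 . . 2 2 .
Index 8: author = 2

Answer: cursor 2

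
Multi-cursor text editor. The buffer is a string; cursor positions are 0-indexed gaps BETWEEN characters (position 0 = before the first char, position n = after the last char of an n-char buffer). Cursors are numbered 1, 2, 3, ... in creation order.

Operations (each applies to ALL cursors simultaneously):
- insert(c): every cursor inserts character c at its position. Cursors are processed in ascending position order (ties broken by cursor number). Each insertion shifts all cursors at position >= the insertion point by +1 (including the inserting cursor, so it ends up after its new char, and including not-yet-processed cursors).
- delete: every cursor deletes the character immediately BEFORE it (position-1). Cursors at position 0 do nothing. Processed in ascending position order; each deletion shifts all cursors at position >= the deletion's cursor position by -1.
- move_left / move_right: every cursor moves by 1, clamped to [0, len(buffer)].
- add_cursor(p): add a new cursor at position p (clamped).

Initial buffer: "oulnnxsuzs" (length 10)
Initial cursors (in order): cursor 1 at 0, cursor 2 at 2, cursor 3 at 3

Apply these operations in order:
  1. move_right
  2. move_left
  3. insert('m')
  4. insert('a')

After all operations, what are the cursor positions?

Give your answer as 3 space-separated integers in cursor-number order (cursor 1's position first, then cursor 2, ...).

After op 1 (move_right): buffer="oulnnxsuzs" (len 10), cursors c1@1 c2@3 c3@4, authorship ..........
After op 2 (move_left): buffer="oulnnxsuzs" (len 10), cursors c1@0 c2@2 c3@3, authorship ..........
After op 3 (insert('m')): buffer="moumlmnnxsuzs" (len 13), cursors c1@1 c2@4 c3@6, authorship 1..2.3.......
After op 4 (insert('a')): buffer="maoumalmannxsuzs" (len 16), cursors c1@2 c2@6 c3@9, authorship 11..22.33.......

Answer: 2 6 9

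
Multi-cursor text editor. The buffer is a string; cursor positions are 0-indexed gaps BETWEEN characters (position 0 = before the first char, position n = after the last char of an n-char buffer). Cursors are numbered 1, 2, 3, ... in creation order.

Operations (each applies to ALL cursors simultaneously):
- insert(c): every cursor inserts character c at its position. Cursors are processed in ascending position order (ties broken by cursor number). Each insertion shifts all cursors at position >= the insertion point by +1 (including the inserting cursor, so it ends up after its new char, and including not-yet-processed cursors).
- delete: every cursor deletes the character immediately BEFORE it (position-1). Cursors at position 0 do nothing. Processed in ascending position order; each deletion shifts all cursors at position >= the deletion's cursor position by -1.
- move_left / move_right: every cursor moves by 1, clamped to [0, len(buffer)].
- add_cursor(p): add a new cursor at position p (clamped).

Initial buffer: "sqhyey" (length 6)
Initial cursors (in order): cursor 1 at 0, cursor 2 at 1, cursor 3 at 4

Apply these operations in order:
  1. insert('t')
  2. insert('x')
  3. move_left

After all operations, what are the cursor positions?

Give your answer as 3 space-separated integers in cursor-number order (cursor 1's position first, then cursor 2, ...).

After op 1 (insert('t')): buffer="tstqhytey" (len 9), cursors c1@1 c2@3 c3@7, authorship 1.2...3..
After op 2 (insert('x')): buffer="txstxqhytxey" (len 12), cursors c1@2 c2@5 c3@10, authorship 11.22...33..
After op 3 (move_left): buffer="txstxqhytxey" (len 12), cursors c1@1 c2@4 c3@9, authorship 11.22...33..

Answer: 1 4 9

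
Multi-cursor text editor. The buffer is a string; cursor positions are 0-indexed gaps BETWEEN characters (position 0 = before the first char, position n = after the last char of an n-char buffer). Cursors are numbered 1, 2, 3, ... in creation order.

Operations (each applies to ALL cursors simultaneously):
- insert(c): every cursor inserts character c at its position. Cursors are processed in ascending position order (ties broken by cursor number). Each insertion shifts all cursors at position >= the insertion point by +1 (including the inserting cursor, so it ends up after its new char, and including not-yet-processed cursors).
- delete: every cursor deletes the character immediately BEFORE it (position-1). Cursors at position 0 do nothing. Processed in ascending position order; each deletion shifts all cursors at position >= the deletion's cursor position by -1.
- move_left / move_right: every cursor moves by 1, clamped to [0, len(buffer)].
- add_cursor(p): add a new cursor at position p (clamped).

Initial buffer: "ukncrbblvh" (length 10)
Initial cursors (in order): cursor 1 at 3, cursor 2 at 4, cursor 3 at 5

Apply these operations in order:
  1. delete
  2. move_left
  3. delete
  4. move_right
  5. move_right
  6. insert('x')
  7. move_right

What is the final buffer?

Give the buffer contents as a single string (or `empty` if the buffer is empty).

After op 1 (delete): buffer="ukbblvh" (len 7), cursors c1@2 c2@2 c3@2, authorship .......
After op 2 (move_left): buffer="ukbblvh" (len 7), cursors c1@1 c2@1 c3@1, authorship .......
After op 3 (delete): buffer="kbblvh" (len 6), cursors c1@0 c2@0 c3@0, authorship ......
After op 4 (move_right): buffer="kbblvh" (len 6), cursors c1@1 c2@1 c3@1, authorship ......
After op 5 (move_right): buffer="kbblvh" (len 6), cursors c1@2 c2@2 c3@2, authorship ......
After op 6 (insert('x')): buffer="kbxxxblvh" (len 9), cursors c1@5 c2@5 c3@5, authorship ..123....
After op 7 (move_right): buffer="kbxxxblvh" (len 9), cursors c1@6 c2@6 c3@6, authorship ..123....

Answer: kbxxxblvh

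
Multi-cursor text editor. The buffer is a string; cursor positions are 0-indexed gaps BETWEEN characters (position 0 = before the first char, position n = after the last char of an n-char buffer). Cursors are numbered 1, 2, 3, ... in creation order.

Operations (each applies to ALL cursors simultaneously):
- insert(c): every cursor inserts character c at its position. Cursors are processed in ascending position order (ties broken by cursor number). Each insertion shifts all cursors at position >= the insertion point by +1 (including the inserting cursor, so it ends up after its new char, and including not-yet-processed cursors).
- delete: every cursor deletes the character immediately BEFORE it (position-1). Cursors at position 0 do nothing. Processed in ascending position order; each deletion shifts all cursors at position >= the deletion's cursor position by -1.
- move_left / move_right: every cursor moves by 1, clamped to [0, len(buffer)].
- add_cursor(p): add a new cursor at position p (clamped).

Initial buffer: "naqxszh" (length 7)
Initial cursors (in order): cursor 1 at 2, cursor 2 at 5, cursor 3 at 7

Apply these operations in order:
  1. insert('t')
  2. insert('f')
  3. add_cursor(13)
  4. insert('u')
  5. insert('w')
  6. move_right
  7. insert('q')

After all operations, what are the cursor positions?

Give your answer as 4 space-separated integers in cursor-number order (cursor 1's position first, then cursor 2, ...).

After op 1 (insert('t')): buffer="natqxstzht" (len 10), cursors c1@3 c2@7 c3@10, authorship ..1...2..3
After op 2 (insert('f')): buffer="natfqxstfzhtf" (len 13), cursors c1@4 c2@9 c3@13, authorship ..11...22..33
After op 3 (add_cursor(13)): buffer="natfqxstfzhtf" (len 13), cursors c1@4 c2@9 c3@13 c4@13, authorship ..11...22..33
After op 4 (insert('u')): buffer="natfuqxstfuzhtfuu" (len 17), cursors c1@5 c2@11 c3@17 c4@17, authorship ..111...222..3334
After op 5 (insert('w')): buffer="natfuwqxstfuwzhtfuuww" (len 21), cursors c1@6 c2@13 c3@21 c4@21, authorship ..1111...2222..333434
After op 6 (move_right): buffer="natfuwqxstfuwzhtfuuww" (len 21), cursors c1@7 c2@14 c3@21 c4@21, authorship ..1111...2222..333434
After op 7 (insert('q')): buffer="natfuwqqxstfuwzqhtfuuwwqq" (len 25), cursors c1@8 c2@16 c3@25 c4@25, authorship ..1111.1..2222.2.33343434

Answer: 8 16 25 25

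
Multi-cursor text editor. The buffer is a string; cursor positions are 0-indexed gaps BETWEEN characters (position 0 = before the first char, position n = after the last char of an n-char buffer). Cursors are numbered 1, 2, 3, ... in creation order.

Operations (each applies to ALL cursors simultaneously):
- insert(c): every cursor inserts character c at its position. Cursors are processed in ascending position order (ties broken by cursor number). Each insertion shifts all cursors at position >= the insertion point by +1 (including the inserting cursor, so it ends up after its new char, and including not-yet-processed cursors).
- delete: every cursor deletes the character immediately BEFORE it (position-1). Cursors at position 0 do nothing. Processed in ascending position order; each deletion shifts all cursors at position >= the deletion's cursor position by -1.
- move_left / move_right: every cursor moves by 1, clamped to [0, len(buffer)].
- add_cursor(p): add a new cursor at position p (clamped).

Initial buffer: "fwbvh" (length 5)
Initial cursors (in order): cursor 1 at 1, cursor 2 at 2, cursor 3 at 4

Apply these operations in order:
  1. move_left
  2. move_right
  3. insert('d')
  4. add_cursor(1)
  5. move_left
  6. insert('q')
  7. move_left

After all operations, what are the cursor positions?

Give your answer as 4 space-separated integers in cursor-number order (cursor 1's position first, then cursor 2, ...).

After op 1 (move_left): buffer="fwbvh" (len 5), cursors c1@0 c2@1 c3@3, authorship .....
After op 2 (move_right): buffer="fwbvh" (len 5), cursors c1@1 c2@2 c3@4, authorship .....
After op 3 (insert('d')): buffer="fdwdbvdh" (len 8), cursors c1@2 c2@4 c3@7, authorship .1.2..3.
After op 4 (add_cursor(1)): buffer="fdwdbvdh" (len 8), cursors c4@1 c1@2 c2@4 c3@7, authorship .1.2..3.
After op 5 (move_left): buffer="fdwdbvdh" (len 8), cursors c4@0 c1@1 c2@3 c3@6, authorship .1.2..3.
After op 6 (insert('q')): buffer="qfqdwqdbvqdh" (len 12), cursors c4@1 c1@3 c2@6 c3@10, authorship 4.11.22..33.
After op 7 (move_left): buffer="qfqdwqdbvqdh" (len 12), cursors c4@0 c1@2 c2@5 c3@9, authorship 4.11.22..33.

Answer: 2 5 9 0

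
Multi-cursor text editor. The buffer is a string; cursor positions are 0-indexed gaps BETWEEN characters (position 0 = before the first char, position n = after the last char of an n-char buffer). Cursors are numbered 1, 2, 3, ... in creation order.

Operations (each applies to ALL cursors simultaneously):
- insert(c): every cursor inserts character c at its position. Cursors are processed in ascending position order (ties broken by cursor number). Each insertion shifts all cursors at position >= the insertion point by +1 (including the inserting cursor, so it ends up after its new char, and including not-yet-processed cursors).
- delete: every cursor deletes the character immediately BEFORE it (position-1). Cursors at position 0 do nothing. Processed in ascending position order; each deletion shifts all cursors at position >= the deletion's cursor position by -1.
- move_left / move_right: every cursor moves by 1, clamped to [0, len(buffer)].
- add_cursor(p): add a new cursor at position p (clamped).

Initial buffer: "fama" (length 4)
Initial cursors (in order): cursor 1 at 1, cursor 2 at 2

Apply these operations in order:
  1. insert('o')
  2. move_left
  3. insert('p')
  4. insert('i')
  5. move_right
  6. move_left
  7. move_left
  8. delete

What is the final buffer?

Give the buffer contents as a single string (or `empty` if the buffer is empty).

After op 1 (insert('o')): buffer="foaoma" (len 6), cursors c1@2 c2@4, authorship .1.2..
After op 2 (move_left): buffer="foaoma" (len 6), cursors c1@1 c2@3, authorship .1.2..
After op 3 (insert('p')): buffer="fpoapoma" (len 8), cursors c1@2 c2@5, authorship .11.22..
After op 4 (insert('i')): buffer="fpioapioma" (len 10), cursors c1@3 c2@7, authorship .111.222..
After op 5 (move_right): buffer="fpioapioma" (len 10), cursors c1@4 c2@8, authorship .111.222..
After op 6 (move_left): buffer="fpioapioma" (len 10), cursors c1@3 c2@7, authorship .111.222..
After op 7 (move_left): buffer="fpioapioma" (len 10), cursors c1@2 c2@6, authorship .111.222..
After op 8 (delete): buffer="fioaioma" (len 8), cursors c1@1 c2@4, authorship .11.22..

Answer: fioaioma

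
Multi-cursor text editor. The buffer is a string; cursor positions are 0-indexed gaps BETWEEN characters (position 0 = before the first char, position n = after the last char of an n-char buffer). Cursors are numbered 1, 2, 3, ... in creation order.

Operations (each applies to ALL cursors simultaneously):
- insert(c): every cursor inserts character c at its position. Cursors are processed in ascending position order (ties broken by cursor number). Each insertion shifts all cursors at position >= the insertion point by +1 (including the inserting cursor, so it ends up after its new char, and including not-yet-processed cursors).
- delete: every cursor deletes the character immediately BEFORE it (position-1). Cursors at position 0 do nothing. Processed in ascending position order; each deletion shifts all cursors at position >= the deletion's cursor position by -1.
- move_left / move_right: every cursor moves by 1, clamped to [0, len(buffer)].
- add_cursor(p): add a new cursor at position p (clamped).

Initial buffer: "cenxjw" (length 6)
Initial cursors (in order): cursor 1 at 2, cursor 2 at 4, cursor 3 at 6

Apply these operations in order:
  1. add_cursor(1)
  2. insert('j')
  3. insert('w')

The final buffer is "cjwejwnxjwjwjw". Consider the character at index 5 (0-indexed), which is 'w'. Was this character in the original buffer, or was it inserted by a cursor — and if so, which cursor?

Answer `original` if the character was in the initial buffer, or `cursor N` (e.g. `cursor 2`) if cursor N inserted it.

After op 1 (add_cursor(1)): buffer="cenxjw" (len 6), cursors c4@1 c1@2 c2@4 c3@6, authorship ......
After op 2 (insert('j')): buffer="cjejnxjjwj" (len 10), cursors c4@2 c1@4 c2@7 c3@10, authorship .4.1..2..3
After op 3 (insert('w')): buffer="cjwejwnxjwjwjw" (len 14), cursors c4@3 c1@6 c2@10 c3@14, authorship .44.11..22..33
Authorship (.=original, N=cursor N): . 4 4 . 1 1 . . 2 2 . . 3 3
Index 5: author = 1

Answer: cursor 1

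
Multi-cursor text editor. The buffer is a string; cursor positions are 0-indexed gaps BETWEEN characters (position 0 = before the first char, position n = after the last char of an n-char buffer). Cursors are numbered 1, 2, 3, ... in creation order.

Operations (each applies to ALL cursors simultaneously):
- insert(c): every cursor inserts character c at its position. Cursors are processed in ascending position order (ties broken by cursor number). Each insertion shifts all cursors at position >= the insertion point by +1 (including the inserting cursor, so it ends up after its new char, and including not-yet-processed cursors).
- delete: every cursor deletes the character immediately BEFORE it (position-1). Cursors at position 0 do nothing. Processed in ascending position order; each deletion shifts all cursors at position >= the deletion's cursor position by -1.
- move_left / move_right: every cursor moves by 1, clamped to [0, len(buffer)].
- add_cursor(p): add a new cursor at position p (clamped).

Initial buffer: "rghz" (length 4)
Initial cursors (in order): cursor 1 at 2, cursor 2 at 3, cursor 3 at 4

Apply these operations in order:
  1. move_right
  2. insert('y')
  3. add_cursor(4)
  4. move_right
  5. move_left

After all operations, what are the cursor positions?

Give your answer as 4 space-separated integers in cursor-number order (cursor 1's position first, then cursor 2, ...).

After op 1 (move_right): buffer="rghz" (len 4), cursors c1@3 c2@4 c3@4, authorship ....
After op 2 (insert('y')): buffer="rghyzyy" (len 7), cursors c1@4 c2@7 c3@7, authorship ...1.23
After op 3 (add_cursor(4)): buffer="rghyzyy" (len 7), cursors c1@4 c4@4 c2@7 c3@7, authorship ...1.23
After op 4 (move_right): buffer="rghyzyy" (len 7), cursors c1@5 c4@5 c2@7 c3@7, authorship ...1.23
After op 5 (move_left): buffer="rghyzyy" (len 7), cursors c1@4 c4@4 c2@6 c3@6, authorship ...1.23

Answer: 4 6 6 4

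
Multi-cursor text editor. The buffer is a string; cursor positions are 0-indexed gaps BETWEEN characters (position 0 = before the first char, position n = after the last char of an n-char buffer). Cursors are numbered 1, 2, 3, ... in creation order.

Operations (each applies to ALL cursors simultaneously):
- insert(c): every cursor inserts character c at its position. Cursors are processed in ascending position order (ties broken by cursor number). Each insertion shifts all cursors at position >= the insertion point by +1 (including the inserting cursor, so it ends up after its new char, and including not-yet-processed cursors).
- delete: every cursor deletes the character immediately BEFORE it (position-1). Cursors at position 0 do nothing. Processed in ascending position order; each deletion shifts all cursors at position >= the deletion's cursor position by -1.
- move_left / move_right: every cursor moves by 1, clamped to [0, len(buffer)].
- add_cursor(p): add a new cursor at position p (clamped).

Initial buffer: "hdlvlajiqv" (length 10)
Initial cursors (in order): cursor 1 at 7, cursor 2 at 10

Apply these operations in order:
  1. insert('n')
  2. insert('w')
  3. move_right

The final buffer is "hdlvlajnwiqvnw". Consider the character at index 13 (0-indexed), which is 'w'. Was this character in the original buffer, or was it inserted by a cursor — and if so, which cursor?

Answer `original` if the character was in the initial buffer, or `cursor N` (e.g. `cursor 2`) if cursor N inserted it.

After op 1 (insert('n')): buffer="hdlvlajniqvn" (len 12), cursors c1@8 c2@12, authorship .......1...2
After op 2 (insert('w')): buffer="hdlvlajnwiqvnw" (len 14), cursors c1@9 c2@14, authorship .......11...22
After op 3 (move_right): buffer="hdlvlajnwiqvnw" (len 14), cursors c1@10 c2@14, authorship .......11...22
Authorship (.=original, N=cursor N): . . . . . . . 1 1 . . . 2 2
Index 13: author = 2

Answer: cursor 2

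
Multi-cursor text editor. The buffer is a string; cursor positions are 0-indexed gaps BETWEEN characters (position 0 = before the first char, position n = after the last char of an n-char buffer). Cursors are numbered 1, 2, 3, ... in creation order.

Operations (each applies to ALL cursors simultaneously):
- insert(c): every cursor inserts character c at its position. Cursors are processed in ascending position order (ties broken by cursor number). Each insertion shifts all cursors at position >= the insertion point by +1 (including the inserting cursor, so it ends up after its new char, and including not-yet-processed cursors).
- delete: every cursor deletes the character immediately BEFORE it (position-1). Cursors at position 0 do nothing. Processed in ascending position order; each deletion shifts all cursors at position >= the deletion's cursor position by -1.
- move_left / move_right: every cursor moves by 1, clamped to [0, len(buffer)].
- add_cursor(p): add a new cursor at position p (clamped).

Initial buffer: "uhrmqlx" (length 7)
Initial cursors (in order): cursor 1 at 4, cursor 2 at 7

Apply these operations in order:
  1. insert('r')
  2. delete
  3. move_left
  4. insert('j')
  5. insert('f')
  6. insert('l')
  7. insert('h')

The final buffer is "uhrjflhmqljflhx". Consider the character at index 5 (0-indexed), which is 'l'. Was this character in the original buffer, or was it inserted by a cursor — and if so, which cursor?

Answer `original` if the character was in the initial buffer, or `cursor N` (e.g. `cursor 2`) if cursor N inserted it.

Answer: cursor 1

Derivation:
After op 1 (insert('r')): buffer="uhrmrqlxr" (len 9), cursors c1@5 c2@9, authorship ....1...2
After op 2 (delete): buffer="uhrmqlx" (len 7), cursors c1@4 c2@7, authorship .......
After op 3 (move_left): buffer="uhrmqlx" (len 7), cursors c1@3 c2@6, authorship .......
After op 4 (insert('j')): buffer="uhrjmqljx" (len 9), cursors c1@4 c2@8, authorship ...1...2.
After op 5 (insert('f')): buffer="uhrjfmqljfx" (len 11), cursors c1@5 c2@10, authorship ...11...22.
After op 6 (insert('l')): buffer="uhrjflmqljflx" (len 13), cursors c1@6 c2@12, authorship ...111...222.
After op 7 (insert('h')): buffer="uhrjflhmqljflhx" (len 15), cursors c1@7 c2@14, authorship ...1111...2222.
Authorship (.=original, N=cursor N): . . . 1 1 1 1 . . . 2 2 2 2 .
Index 5: author = 1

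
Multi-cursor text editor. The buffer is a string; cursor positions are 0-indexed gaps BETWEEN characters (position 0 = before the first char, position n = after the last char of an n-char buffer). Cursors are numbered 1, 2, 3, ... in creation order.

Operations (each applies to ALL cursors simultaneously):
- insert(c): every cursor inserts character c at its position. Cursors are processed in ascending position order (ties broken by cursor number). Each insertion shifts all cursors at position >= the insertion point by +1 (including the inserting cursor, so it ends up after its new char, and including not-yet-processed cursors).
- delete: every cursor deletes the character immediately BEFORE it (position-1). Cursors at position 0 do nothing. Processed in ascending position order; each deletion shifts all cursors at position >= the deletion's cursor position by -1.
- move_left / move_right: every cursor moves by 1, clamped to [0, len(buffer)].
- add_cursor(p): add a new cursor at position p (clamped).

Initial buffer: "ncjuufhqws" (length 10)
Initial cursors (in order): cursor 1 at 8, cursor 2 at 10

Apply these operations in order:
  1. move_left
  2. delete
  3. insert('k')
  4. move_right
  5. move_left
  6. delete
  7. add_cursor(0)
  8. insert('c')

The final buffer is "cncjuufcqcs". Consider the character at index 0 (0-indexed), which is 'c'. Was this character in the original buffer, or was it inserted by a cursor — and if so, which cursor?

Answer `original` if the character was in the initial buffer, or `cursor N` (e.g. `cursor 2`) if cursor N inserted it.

Answer: cursor 3

Derivation:
After op 1 (move_left): buffer="ncjuufhqws" (len 10), cursors c1@7 c2@9, authorship ..........
After op 2 (delete): buffer="ncjuufqs" (len 8), cursors c1@6 c2@7, authorship ........
After op 3 (insert('k')): buffer="ncjuufkqks" (len 10), cursors c1@7 c2@9, authorship ......1.2.
After op 4 (move_right): buffer="ncjuufkqks" (len 10), cursors c1@8 c2@10, authorship ......1.2.
After op 5 (move_left): buffer="ncjuufkqks" (len 10), cursors c1@7 c2@9, authorship ......1.2.
After op 6 (delete): buffer="ncjuufqs" (len 8), cursors c1@6 c2@7, authorship ........
After op 7 (add_cursor(0)): buffer="ncjuufqs" (len 8), cursors c3@0 c1@6 c2@7, authorship ........
After op 8 (insert('c')): buffer="cncjuufcqcs" (len 11), cursors c3@1 c1@8 c2@10, authorship 3......1.2.
Authorship (.=original, N=cursor N): 3 . . . . . . 1 . 2 .
Index 0: author = 3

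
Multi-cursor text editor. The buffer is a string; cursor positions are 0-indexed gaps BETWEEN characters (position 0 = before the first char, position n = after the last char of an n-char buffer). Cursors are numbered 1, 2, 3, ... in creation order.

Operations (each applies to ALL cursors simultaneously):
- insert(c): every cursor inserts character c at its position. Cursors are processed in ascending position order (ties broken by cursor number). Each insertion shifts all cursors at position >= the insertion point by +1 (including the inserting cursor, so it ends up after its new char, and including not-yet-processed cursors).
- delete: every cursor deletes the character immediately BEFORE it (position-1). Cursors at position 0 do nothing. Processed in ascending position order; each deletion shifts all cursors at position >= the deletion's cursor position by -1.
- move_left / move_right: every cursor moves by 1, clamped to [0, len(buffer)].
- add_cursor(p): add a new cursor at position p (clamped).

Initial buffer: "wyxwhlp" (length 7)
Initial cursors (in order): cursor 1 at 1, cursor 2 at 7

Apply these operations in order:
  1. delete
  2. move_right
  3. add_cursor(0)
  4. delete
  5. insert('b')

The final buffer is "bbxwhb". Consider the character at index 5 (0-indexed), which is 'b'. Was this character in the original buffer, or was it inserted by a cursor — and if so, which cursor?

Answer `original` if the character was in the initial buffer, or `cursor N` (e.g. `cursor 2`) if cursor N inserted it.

After op 1 (delete): buffer="yxwhl" (len 5), cursors c1@0 c2@5, authorship .....
After op 2 (move_right): buffer="yxwhl" (len 5), cursors c1@1 c2@5, authorship .....
After op 3 (add_cursor(0)): buffer="yxwhl" (len 5), cursors c3@0 c1@1 c2@5, authorship .....
After op 4 (delete): buffer="xwh" (len 3), cursors c1@0 c3@0 c2@3, authorship ...
After op 5 (insert('b')): buffer="bbxwhb" (len 6), cursors c1@2 c3@2 c2@6, authorship 13...2
Authorship (.=original, N=cursor N): 1 3 . . . 2
Index 5: author = 2

Answer: cursor 2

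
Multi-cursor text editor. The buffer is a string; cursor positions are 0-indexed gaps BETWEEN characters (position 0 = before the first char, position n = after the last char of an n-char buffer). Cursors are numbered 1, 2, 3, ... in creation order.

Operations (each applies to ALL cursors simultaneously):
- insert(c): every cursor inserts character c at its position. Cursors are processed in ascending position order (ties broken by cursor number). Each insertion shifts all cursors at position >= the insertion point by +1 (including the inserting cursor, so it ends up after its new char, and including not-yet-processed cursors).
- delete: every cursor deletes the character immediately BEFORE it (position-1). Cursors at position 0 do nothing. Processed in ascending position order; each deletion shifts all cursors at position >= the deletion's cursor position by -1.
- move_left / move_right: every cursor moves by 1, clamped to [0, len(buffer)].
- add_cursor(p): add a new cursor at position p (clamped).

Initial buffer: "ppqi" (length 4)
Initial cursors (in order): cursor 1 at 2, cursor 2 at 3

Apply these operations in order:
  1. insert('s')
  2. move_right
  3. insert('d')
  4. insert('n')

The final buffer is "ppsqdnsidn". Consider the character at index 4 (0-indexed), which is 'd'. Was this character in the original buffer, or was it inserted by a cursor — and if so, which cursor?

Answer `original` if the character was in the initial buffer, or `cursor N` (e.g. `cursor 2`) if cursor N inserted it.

After op 1 (insert('s')): buffer="ppsqsi" (len 6), cursors c1@3 c2@5, authorship ..1.2.
After op 2 (move_right): buffer="ppsqsi" (len 6), cursors c1@4 c2@6, authorship ..1.2.
After op 3 (insert('d')): buffer="ppsqdsid" (len 8), cursors c1@5 c2@8, authorship ..1.12.2
After op 4 (insert('n')): buffer="ppsqdnsidn" (len 10), cursors c1@6 c2@10, authorship ..1.112.22
Authorship (.=original, N=cursor N): . . 1 . 1 1 2 . 2 2
Index 4: author = 1

Answer: cursor 1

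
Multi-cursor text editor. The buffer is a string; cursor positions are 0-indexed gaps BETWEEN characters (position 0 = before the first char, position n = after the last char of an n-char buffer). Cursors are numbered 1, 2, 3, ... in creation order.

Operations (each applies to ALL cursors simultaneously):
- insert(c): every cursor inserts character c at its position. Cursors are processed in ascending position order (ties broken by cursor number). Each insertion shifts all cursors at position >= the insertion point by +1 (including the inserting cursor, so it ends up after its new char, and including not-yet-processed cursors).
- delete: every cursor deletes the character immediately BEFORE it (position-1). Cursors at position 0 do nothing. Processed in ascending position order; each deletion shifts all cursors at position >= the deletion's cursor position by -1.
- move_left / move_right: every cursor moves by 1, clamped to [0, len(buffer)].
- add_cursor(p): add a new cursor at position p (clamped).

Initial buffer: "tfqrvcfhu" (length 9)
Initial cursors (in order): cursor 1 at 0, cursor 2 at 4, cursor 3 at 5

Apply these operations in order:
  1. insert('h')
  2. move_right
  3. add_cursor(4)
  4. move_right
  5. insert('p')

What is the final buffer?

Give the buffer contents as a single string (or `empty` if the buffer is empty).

After op 1 (insert('h')): buffer="htfqrhvhcfhu" (len 12), cursors c1@1 c2@6 c3@8, authorship 1....2.3....
After op 2 (move_right): buffer="htfqrhvhcfhu" (len 12), cursors c1@2 c2@7 c3@9, authorship 1....2.3....
After op 3 (add_cursor(4)): buffer="htfqrhvhcfhu" (len 12), cursors c1@2 c4@4 c2@7 c3@9, authorship 1....2.3....
After op 4 (move_right): buffer="htfqrhvhcfhu" (len 12), cursors c1@3 c4@5 c2@8 c3@10, authorship 1....2.3....
After op 5 (insert('p')): buffer="htfpqrphvhpcfphu" (len 16), cursors c1@4 c4@7 c2@11 c3@14, authorship 1..1..42.32..3..

Answer: htfpqrphvhpcfphu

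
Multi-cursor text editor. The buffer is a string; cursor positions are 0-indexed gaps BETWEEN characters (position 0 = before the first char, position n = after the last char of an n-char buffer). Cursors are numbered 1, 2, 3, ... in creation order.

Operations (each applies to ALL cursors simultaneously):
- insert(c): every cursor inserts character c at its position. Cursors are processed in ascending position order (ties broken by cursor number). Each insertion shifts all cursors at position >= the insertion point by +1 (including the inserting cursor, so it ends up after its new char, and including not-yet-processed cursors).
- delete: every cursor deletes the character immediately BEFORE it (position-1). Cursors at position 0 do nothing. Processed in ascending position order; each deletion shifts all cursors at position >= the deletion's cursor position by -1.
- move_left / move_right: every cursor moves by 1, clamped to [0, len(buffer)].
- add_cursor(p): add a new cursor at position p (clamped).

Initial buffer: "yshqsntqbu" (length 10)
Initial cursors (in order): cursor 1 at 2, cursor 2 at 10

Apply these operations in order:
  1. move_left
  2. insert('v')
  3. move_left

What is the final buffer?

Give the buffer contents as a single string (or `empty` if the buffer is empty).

Answer: yvshqsntqbvu

Derivation:
After op 1 (move_left): buffer="yshqsntqbu" (len 10), cursors c1@1 c2@9, authorship ..........
After op 2 (insert('v')): buffer="yvshqsntqbvu" (len 12), cursors c1@2 c2@11, authorship .1........2.
After op 3 (move_left): buffer="yvshqsntqbvu" (len 12), cursors c1@1 c2@10, authorship .1........2.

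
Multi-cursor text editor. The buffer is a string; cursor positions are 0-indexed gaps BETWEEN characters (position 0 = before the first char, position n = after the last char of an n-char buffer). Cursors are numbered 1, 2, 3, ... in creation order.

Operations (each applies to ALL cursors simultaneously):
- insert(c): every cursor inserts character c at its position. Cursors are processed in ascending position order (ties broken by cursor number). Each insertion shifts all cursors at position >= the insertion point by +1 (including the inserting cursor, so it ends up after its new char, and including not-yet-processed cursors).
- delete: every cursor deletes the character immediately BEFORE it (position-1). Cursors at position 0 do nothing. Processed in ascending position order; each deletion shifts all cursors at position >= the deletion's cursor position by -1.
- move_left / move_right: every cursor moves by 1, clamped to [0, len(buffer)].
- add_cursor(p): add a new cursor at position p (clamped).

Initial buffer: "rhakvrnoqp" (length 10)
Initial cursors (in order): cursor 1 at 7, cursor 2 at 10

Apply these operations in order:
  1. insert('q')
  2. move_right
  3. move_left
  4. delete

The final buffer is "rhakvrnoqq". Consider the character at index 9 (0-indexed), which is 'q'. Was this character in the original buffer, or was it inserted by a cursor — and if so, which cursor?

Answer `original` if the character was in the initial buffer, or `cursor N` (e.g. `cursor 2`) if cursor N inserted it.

Answer: cursor 2

Derivation:
After op 1 (insert('q')): buffer="rhakvrnqoqpq" (len 12), cursors c1@8 c2@12, authorship .......1...2
After op 2 (move_right): buffer="rhakvrnqoqpq" (len 12), cursors c1@9 c2@12, authorship .......1...2
After op 3 (move_left): buffer="rhakvrnqoqpq" (len 12), cursors c1@8 c2@11, authorship .......1...2
After op 4 (delete): buffer="rhakvrnoqq" (len 10), cursors c1@7 c2@9, authorship .........2
Authorship (.=original, N=cursor N): . . . . . . . . . 2
Index 9: author = 2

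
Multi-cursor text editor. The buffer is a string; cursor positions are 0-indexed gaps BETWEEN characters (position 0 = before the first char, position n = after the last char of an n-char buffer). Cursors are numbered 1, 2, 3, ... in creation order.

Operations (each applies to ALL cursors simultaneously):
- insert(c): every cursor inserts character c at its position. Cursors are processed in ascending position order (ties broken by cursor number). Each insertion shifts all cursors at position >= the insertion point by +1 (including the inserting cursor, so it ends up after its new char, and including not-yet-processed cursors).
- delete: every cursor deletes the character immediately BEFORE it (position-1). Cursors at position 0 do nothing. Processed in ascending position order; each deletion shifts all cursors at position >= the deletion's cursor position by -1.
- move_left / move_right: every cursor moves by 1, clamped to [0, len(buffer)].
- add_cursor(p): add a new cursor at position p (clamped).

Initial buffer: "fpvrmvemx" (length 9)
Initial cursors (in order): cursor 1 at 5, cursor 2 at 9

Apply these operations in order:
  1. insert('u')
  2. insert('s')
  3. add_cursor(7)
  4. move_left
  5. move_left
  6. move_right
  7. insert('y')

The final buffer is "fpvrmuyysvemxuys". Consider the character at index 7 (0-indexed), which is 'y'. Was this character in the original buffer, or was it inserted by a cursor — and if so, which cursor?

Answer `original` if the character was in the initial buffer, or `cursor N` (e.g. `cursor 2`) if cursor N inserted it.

After op 1 (insert('u')): buffer="fpvrmuvemxu" (len 11), cursors c1@6 c2@11, authorship .....1....2
After op 2 (insert('s')): buffer="fpvrmusvemxus" (len 13), cursors c1@7 c2@13, authorship .....11....22
After op 3 (add_cursor(7)): buffer="fpvrmusvemxus" (len 13), cursors c1@7 c3@7 c2@13, authorship .....11....22
After op 4 (move_left): buffer="fpvrmusvemxus" (len 13), cursors c1@6 c3@6 c2@12, authorship .....11....22
After op 5 (move_left): buffer="fpvrmusvemxus" (len 13), cursors c1@5 c3@5 c2@11, authorship .....11....22
After op 6 (move_right): buffer="fpvrmusvemxus" (len 13), cursors c1@6 c3@6 c2@12, authorship .....11....22
After op 7 (insert('y')): buffer="fpvrmuyysvemxuys" (len 16), cursors c1@8 c3@8 c2@15, authorship .....1131....222
Authorship (.=original, N=cursor N): . . . . . 1 1 3 1 . . . . 2 2 2
Index 7: author = 3

Answer: cursor 3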